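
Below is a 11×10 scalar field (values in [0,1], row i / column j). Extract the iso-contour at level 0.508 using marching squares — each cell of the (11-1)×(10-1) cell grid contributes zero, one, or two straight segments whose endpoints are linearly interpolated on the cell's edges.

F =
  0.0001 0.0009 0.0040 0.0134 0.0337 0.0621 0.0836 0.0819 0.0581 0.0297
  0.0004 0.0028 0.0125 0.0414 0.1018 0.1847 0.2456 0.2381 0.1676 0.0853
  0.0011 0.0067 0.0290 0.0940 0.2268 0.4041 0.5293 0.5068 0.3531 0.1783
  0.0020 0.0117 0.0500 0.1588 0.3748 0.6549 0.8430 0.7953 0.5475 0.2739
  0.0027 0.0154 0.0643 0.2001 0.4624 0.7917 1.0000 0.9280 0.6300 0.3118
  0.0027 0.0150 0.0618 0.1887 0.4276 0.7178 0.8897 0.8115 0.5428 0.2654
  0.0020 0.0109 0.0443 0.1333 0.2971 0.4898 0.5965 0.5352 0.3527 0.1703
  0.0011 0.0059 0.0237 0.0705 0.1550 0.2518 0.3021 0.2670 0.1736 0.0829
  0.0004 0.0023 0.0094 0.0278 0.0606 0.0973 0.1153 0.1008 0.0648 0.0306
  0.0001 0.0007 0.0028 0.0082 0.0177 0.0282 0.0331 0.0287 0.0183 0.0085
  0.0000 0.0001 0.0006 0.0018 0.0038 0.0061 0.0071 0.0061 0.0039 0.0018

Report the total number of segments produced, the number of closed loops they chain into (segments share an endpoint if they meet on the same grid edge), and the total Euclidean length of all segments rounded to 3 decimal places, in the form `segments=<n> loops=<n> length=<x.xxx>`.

segments=18 loops=1 length=13.396

cell (1,5): code 0100 → (1.925,6.000)–(2.000,5.830)
cell (1,6): code 1000 → (2.000,6.947)–(1.925,6.000)
cell (2,4): code 0100 → (2.414,5.000)–(3.000,4.476)
cell (2,5): code 1110 → (2.000,5.830)–(2.414,5.000)
cell (2,6): code 1101 → (2.004,7.000)–(2.000,6.947)
cell (2,7): code 1100 → (2.797,8.000)–(2.004,7.000)
cell (2,8): code 1000 → (3.000,8.144)–(2.797,8.000)
cell (3,4): code 0110 → (3.000,4.476)–(4.000,4.138)
cell (3,8): code 1001 → (4.000,8.383)–(3.000,8.144)
cell (4,4): code 0110 → (4.000,4.138)–(5.000,4.277)
cell (4,8): code 1001 → (5.000,8.125)–(4.000,8.383)
cell (5,4): code 0010 → (5.000,4.277)–(5.920,5.000)
cell (5,5): code 0111 → (5.920,5.000)–(6.000,5.171)
cell (5,7): code 1011 → (6.000,7.149)–(5.183,8.000)
cell (5,8): code 0001 → (5.183,8.000)–(5.000,8.125)
cell (6,5): code 0010 → (6.000,5.171)–(6.301,6.000)
cell (6,6): code 0011 → (6.301,6.000)–(6.101,7.000)
cell (6,7): code 0001 → (6.101,7.000)–(6.000,7.149)
total: 18 segments, chained into 1 closed loop(s), length Σ = 13.396103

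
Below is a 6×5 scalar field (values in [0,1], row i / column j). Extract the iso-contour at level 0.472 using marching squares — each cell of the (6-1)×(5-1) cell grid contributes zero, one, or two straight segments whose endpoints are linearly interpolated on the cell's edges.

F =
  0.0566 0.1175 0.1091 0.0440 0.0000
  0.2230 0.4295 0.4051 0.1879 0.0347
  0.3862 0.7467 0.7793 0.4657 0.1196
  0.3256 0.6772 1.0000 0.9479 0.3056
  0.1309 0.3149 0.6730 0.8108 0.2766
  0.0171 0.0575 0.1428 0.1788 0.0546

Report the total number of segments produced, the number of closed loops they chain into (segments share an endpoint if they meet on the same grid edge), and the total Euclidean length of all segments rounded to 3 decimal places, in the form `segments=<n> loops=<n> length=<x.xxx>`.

cell (1,0): code 0100 → (1.134,1.000)–(2.000,0.238)
cell (1,1): code 1100 → (1.179,2.000)–(1.134,1.000)
cell (1,2): code 1000 → (2.000,2.980)–(1.179,2.000)
cell (2,0): code 0110 → (2.000,0.238)–(3.000,0.416)
cell (2,2): code 1101 → (2.013,3.000)–(2.000,2.980)
cell (2,3): code 1000 → (3.000,3.741)–(2.013,3.000)
cell (3,0): code 0010 → (3.000,0.416)–(3.566,1.000)
cell (3,1): code 0111 → (3.566,1.000)–(4.000,1.439)
cell (3,3): code 1001 → (4.000,3.634)–(3.000,3.741)
cell (4,1): code 0010 → (4.000,1.439)–(4.379,2.000)
cell (4,2): code 0011 → (4.379,2.000)–(4.536,3.000)
cell (4,3): code 0001 → (4.536,3.000)–(4.000,3.634)
total: 12 segments, chained into 1 closed loop(s), length Σ = 10.662687

segments=12 loops=1 length=10.663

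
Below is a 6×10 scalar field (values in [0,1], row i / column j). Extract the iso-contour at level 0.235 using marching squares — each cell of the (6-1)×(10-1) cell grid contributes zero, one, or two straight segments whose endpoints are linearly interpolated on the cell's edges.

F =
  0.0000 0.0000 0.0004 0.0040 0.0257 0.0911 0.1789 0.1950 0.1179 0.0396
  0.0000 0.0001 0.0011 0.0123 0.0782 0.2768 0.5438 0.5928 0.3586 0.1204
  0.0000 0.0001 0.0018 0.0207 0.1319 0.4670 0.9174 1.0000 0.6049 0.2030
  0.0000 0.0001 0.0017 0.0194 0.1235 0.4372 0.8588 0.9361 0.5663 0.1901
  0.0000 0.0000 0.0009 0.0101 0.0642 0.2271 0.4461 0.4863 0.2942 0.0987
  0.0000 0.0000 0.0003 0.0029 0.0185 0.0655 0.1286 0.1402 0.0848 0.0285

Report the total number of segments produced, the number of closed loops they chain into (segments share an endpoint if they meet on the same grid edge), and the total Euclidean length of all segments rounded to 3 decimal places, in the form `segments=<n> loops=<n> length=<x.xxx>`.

segments=16 loops=1 length=14.525

cell (0,4): code 0100 → (0.775,5.000)–(1.000,4.790)
cell (0,5): code 1100 → (0.154,6.000)–(0.775,5.000)
cell (0,6): code 1100 → (0.101,7.000)–(0.154,6.000)
cell (0,7): code 1100 → (0.486,8.000)–(0.101,7.000)
cell (0,8): code 1000 → (1.000,8.519)–(0.486,8.000)
cell (1,4): code 0110 → (1.000,4.790)–(2.000,4.308)
cell (1,8): code 1001 → (2.000,8.920)–(1.000,8.519)
cell (2,4): code 0110 → (2.000,4.308)–(3.000,4.355)
cell (2,8): code 1001 → (3.000,8.881)–(2.000,8.920)
cell (3,4): code 0010 → (3.000,4.355)–(3.962,5.000)
cell (3,5): code 0111 → (3.962,5.000)–(4.000,5.036)
cell (3,8): code 1001 → (4.000,8.303)–(3.000,8.881)
cell (4,5): code 0010 → (4.000,5.036)–(4.665,6.000)
cell (4,6): code 0011 → (4.665,6.000)–(4.726,7.000)
cell (4,7): code 0011 → (4.726,7.000)–(4.283,8.000)
cell (4,8): code 0001 → (4.283,8.000)–(4.000,8.303)
total: 16 segments, chained into 1 closed loop(s), length Σ = 14.524647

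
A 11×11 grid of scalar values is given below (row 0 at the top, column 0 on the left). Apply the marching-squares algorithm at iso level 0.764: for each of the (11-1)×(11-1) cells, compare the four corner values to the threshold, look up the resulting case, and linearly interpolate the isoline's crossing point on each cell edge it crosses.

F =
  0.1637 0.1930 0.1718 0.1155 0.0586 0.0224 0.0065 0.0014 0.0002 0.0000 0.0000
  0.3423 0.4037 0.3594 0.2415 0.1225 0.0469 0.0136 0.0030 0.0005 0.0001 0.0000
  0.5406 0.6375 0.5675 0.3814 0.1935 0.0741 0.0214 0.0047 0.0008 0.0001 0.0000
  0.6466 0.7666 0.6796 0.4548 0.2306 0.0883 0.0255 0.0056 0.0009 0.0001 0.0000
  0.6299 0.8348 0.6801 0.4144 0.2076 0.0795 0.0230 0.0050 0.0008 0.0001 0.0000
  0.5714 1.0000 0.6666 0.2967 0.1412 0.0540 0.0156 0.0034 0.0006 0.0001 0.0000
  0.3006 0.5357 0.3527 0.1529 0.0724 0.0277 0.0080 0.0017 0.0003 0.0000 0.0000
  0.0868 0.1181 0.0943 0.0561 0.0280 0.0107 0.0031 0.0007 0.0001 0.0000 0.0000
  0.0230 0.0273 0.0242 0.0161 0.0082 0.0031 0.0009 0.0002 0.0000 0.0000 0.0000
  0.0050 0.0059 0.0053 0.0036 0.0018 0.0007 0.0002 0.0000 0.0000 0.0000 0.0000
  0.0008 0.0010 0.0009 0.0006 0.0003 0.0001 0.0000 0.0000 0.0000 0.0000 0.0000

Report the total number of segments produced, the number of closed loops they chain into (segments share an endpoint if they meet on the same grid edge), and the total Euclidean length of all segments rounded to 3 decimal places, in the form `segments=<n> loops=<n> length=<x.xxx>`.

segments=8 loops=1 length=5.877

cell (2,0): code 0100 → (2.980,1.000)–(3.000,0.978)
cell (2,1): code 1000 → (3.000,1.030)–(2.980,1.000)
cell (3,0): code 0110 → (3.000,0.978)–(4.000,0.654)
cell (3,1): code 1001 → (4.000,1.458)–(3.000,1.030)
cell (4,0): code 0110 → (4.000,0.654)–(5.000,0.449)
cell (4,1): code 1001 → (5.000,1.708)–(4.000,1.458)
cell (5,0): code 0010 → (5.000,0.449)–(5.508,1.000)
cell (5,1): code 0001 → (5.508,1.000)–(5.000,1.708)
total: 8 segments, chained into 1 closed loop(s), length Σ = 5.876869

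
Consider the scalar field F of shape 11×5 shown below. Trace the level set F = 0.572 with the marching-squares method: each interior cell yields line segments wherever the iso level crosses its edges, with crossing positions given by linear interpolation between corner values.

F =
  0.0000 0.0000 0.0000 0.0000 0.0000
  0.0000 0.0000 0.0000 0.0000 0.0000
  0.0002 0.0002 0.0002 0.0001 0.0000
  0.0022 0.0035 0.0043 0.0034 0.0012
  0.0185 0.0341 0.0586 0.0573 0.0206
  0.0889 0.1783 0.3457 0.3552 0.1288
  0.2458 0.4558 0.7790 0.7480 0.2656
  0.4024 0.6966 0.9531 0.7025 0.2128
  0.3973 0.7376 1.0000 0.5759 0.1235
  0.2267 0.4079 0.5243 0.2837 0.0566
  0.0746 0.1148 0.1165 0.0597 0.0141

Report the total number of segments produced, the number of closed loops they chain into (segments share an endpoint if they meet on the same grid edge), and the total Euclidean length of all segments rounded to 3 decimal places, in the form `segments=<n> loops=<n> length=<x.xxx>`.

cell (5,1): code 0100 → (5.522,2.000)–(6.000,1.360)
cell (5,2): code 1100 → (5.552,3.000)–(5.522,2.000)
cell (5,3): code 1000 → (6.000,3.365)–(5.552,3.000)
cell (6,0): code 0100 → (6.483,1.000)–(7.000,0.576)
cell (6,1): code 1110 → (6.000,1.360)–(6.483,1.000)
cell (6,3): code 1001 → (7.000,3.266)–(6.000,3.365)
cell (7,0): code 0110 → (7.000,0.576)–(8.000,0.513)
cell (7,3): code 1001 → (8.000,3.009)–(7.000,3.266)
cell (8,0): code 0010 → (8.000,0.513)–(8.502,1.000)
cell (8,1): code 0011 → (8.502,1.000)–(8.900,2.000)
cell (8,2): code 0011 → (8.900,2.000)–(8.013,3.000)
cell (8,3): code 0001 → (8.013,3.000)–(8.000,3.009)
total: 12 segments, chained into 1 closed loop(s), length Σ = 9.814852

segments=12 loops=1 length=9.815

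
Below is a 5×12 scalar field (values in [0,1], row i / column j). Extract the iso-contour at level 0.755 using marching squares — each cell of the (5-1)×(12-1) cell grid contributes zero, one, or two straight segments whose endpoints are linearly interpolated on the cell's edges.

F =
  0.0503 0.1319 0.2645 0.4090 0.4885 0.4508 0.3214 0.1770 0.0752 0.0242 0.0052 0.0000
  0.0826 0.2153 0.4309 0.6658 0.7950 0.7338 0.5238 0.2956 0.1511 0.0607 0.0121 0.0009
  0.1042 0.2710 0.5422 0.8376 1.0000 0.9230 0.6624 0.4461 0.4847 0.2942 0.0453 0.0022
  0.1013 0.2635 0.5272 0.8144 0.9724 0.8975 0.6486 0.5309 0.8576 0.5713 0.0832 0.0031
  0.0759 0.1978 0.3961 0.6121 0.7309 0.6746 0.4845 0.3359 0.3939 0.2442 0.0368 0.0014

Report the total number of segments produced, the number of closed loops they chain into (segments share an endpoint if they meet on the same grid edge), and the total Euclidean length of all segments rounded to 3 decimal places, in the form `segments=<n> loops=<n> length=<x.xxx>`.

cell (0,3): code 0100 → (0.869,4.000)–(1.000,3.690)
cell (0,4): code 1000 → (1.000,4.654)–(0.869,4.000)
cell (1,2): code 0100 → (1.519,3.000)–(2.000,2.720)
cell (1,3): code 1110 → (1.000,3.690)–(1.519,3.000)
cell (1,4): code 1101 → (1.112,5.000)–(1.000,4.654)
cell (1,5): code 1000 → (2.000,5.645)–(1.112,5.000)
cell (2,2): code 0110 → (2.000,2.720)–(3.000,2.793)
cell (2,5): code 1001 → (3.000,5.573)–(2.000,5.645)
cell (2,7): code 0100 → (2.725,8.000)–(3.000,7.686)
cell (2,8): code 1000 → (3.000,8.358)–(2.725,8.000)
cell (3,2): code 0010 → (3.000,2.793)–(3.294,3.000)
cell (3,3): code 0011 → (3.294,3.000)–(3.900,4.000)
cell (3,4): code 0011 → (3.900,4.000)–(3.639,5.000)
cell (3,5): code 0001 → (3.639,5.000)–(3.000,5.573)
cell (3,7): code 0010 → (3.000,7.686)–(3.221,8.000)
cell (3,8): code 0001 → (3.221,8.000)–(3.000,8.358)
total: 16 segments, chained into 2 closed loop(s), length Σ = 10.984205

segments=16 loops=2 length=10.984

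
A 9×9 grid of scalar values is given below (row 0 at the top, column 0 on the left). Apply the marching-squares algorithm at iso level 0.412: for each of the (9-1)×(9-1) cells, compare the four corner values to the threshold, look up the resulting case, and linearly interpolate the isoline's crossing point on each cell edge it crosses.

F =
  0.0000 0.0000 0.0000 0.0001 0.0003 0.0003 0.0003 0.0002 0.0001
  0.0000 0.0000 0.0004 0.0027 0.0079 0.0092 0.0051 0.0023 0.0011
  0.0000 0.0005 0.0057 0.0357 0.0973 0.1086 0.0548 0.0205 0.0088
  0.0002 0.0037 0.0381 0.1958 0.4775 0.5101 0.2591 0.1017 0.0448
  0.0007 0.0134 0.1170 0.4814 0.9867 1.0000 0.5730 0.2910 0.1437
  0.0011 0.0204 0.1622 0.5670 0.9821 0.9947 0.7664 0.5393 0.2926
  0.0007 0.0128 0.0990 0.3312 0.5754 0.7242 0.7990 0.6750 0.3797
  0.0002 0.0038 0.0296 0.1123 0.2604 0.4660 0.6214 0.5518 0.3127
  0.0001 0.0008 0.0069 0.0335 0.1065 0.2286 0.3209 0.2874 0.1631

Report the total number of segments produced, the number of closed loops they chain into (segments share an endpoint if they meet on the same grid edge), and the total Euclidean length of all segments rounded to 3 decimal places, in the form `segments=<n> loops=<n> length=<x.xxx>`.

segments=20 loops=1 length=15.414

cell (2,3): code 0100 → (2.828,4.000)–(3.000,3.767)
cell (2,4): code 1100 → (2.756,5.000)–(2.828,4.000)
cell (2,5): code 1000 → (3.000,5.391)–(2.756,5.000)
cell (3,2): code 0100 → (3.757,3.000)–(4.000,2.810)
cell (3,3): code 1110 → (3.000,3.767)–(3.757,3.000)
cell (3,5): code 1101 → (3.487,6.000)–(3.000,5.391)
cell (3,6): code 1000 → (4.000,6.571)–(3.487,6.000)
cell (4,2): code 0110 → (4.000,2.810)–(5.000,2.617)
cell (4,6): code 1101 → (4.487,7.000)–(4.000,6.571)
cell (4,7): code 1000 → (5.000,7.516)–(4.487,7.000)
cell (5,2): code 0010 → (5.000,2.617)–(5.657,3.000)
cell (5,3): code 0111 → (5.657,3.000)–(6.000,3.331)
cell (5,7): code 1001 → (6.000,7.891)–(5.000,7.516)
cell (6,3): code 0010 → (6.000,3.331)–(6.519,4.000)
cell (6,4): code 0111 → (6.519,4.000)–(7.000,4.737)
cell (6,7): code 1001 → (7.000,7.585)–(6.000,7.891)
cell (7,4): code 0010 → (7.000,4.737)–(7.227,5.000)
cell (7,5): code 0011 → (7.227,5.000)–(7.697,6.000)
cell (7,6): code 0011 → (7.697,6.000)–(7.529,7.000)
cell (7,7): code 0001 → (7.529,7.000)–(7.000,7.585)
total: 20 segments, chained into 1 closed loop(s), length Σ = 15.414441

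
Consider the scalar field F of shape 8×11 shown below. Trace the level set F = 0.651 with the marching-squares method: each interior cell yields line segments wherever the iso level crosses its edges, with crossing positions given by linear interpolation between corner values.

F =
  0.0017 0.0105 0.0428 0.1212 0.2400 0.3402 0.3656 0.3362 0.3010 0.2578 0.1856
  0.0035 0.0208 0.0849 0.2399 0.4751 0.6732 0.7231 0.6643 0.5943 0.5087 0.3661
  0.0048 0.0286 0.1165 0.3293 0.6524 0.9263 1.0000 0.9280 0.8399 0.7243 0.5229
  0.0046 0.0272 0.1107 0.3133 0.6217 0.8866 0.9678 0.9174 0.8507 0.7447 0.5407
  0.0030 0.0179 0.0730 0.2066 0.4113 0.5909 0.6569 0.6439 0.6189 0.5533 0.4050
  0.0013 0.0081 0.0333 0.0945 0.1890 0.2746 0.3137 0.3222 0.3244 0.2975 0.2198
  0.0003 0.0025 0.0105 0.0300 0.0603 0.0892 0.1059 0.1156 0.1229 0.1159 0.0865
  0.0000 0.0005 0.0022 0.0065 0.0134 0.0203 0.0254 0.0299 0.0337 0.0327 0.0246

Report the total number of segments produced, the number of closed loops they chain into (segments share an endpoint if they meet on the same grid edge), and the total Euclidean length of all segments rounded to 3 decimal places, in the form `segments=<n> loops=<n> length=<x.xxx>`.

segments=20 loops=1 length=14.090

cell (0,4): code 0100 → (0.933,5.000)–(1.000,4.888)
cell (0,5): code 1100 → (0.798,6.000)–(0.933,5.000)
cell (0,6): code 1100 → (0.959,7.000)–(0.798,6.000)
cell (0,7): code 1000 → (1.000,7.190)–(0.959,7.000)
cell (1,3): code 0100 → (1.992,4.000)–(2.000,3.996)
cell (1,4): code 1110 → (1.000,4.888)–(1.992,4.000)
cell (1,7): code 1101 → (1.231,8.000)–(1.000,7.190)
cell (1,8): code 1100 → (1.660,9.000)–(1.231,8.000)
cell (1,9): code 1000 → (2.000,9.364)–(1.660,9.000)
cell (2,3): code 0010 → (2.000,3.996)–(2.046,4.000)
cell (2,4): code 0111 → (2.046,4.000)–(3.000,4.111)
cell (2,9): code 1001 → (3.000,9.459)–(2.000,9.364)
cell (3,4): code 0010 → (3.000,4.111)–(3.797,5.000)
cell (3,5): code 0111 → (3.797,5.000)–(4.000,5.911)
cell (3,6): code 1011 → (4.000,6.454)–(3.974,7.000)
cell (3,7): code 0011 → (3.974,7.000)–(3.862,8.000)
cell (3,8): code 0011 → (3.862,8.000)–(3.490,9.000)
cell (3,9): code 0001 → (3.490,9.000)–(3.000,9.459)
cell (4,5): code 0010 → (4.000,5.911)–(4.017,6.000)
cell (4,6): code 0001 → (4.017,6.000)–(4.000,6.454)
total: 20 segments, chained into 1 closed loop(s), length Σ = 14.090318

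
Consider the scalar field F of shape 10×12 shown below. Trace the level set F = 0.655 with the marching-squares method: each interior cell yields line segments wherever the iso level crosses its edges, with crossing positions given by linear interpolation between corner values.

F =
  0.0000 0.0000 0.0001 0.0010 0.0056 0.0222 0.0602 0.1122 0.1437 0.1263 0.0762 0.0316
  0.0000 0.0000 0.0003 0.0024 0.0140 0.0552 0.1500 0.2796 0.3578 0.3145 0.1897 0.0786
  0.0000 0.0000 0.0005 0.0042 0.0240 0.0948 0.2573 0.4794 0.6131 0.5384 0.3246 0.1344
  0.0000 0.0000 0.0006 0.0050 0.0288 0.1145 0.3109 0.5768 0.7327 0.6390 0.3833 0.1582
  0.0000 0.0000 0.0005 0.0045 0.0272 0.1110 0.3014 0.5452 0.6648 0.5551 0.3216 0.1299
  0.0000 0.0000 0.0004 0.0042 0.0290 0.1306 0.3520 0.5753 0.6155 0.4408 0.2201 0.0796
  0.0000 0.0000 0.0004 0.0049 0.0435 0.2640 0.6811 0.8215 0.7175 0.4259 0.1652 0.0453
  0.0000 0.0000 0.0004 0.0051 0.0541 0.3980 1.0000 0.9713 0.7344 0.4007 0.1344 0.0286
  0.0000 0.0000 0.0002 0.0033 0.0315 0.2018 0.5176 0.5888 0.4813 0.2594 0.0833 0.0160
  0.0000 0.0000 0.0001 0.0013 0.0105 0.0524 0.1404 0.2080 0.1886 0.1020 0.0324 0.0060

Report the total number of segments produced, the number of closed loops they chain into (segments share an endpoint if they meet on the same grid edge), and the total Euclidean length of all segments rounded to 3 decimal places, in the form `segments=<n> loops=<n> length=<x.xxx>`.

segments=16 loops=2 length=13.113

cell (2,7): code 0100 → (2.350,8.000)–(3.000,7.502)
cell (2,8): code 1000 → (3.000,8.829)–(2.350,8.000)
cell (3,7): code 0110 → (3.000,7.502)–(4.000,7.918)
cell (3,8): code 1001 → (4.000,8.089)–(3.000,8.829)
cell (4,7): code 0010 → (4.000,7.918)–(4.199,8.000)
cell (4,8): code 0001 → (4.199,8.000)–(4.000,8.089)
cell (5,5): code 0100 → (5.921,6.000)–(6.000,5.937)
cell (5,6): code 1100 → (5.324,7.000)–(5.921,6.000)
cell (5,7): code 1100 → (5.387,8.000)–(5.324,7.000)
cell (5,8): code 1000 → (6.000,8.214)–(5.387,8.000)
cell (6,5): code 0110 → (6.000,5.937)–(7.000,5.427)
cell (6,8): code 1001 → (7.000,8.238)–(6.000,8.214)
cell (7,5): code 0010 → (7.000,5.427)–(7.715,6.000)
cell (7,6): code 0011 → (7.715,6.000)–(7.827,7.000)
cell (7,7): code 0011 → (7.827,7.000)–(7.314,8.000)
cell (7,8): code 0001 → (7.314,8.000)–(7.000,8.238)
total: 16 segments, chained into 2 closed loop(s), length Σ = 13.112722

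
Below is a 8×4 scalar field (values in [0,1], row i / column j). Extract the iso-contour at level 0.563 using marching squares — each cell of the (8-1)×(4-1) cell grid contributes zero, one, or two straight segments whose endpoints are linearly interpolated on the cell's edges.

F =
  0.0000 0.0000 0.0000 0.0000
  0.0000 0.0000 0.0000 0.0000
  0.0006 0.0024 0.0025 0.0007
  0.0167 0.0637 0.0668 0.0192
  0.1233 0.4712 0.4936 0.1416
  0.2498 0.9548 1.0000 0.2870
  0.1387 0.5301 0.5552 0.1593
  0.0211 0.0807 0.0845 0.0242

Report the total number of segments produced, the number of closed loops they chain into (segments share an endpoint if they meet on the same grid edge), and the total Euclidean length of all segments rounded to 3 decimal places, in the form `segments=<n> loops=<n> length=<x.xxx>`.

segments=6 loops=1 length=6.279

cell (4,0): code 0100 → (4.190,1.000)–(5.000,0.444)
cell (4,1): code 1100 → (4.137,2.000)–(4.190,1.000)
cell (4,2): code 1000 → (5.000,2.613)–(4.137,2.000)
cell (5,0): code 0010 → (5.000,0.444)–(5.923,1.000)
cell (5,1): code 0011 → (5.923,1.000)–(5.982,2.000)
cell (5,2): code 0001 → (5.982,2.000)–(5.000,2.613)
total: 6 segments, chained into 1 closed loop(s), length Σ = 6.279073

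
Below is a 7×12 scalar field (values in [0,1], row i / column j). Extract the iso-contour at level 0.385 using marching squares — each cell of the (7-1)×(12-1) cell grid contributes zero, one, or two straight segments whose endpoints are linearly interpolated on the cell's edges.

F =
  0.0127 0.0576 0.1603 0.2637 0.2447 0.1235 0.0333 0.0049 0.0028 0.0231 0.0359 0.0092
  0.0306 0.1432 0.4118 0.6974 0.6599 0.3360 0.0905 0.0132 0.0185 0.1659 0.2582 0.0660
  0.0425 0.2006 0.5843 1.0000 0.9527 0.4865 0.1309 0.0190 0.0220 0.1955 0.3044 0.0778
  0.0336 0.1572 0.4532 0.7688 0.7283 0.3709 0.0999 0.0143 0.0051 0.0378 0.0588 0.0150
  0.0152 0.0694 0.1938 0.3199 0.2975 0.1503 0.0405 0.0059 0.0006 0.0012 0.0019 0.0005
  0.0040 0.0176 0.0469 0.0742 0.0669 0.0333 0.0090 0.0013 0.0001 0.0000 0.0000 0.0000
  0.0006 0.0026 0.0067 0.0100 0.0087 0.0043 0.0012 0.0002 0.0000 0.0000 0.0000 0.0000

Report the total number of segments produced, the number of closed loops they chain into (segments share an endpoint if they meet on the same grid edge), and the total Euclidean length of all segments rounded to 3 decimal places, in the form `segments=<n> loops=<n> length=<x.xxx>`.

segments=14 loops=1 length=11.427

cell (0,1): code 0100 → (0.893,2.000)–(1.000,1.900)
cell (0,2): code 1100 → (0.280,3.000)–(0.893,2.000)
cell (0,3): code 1100 → (0.338,4.000)–(0.280,3.000)
cell (0,4): code 1000 → (1.000,4.849)–(0.338,4.000)
cell (1,1): code 0110 → (1.000,1.900)–(2.000,1.481)
cell (1,4): code 1101 → (1.326,5.000)–(1.000,4.849)
cell (1,5): code 1000 → (2.000,5.285)–(1.326,5.000)
cell (2,1): code 0110 → (2.000,1.481)–(3.000,1.770)
cell (2,4): code 1011 → (3.000,4.961)–(2.878,5.000)
cell (2,5): code 0001 → (2.878,5.000)–(2.000,5.285)
cell (3,1): code 0010 → (3.000,1.770)–(3.263,2.000)
cell (3,2): code 0011 → (3.263,2.000)–(3.855,3.000)
cell (3,3): code 0011 → (3.855,3.000)–(3.797,4.000)
cell (3,4): code 0001 → (3.797,4.000)–(3.000,4.961)
total: 14 segments, chained into 1 closed loop(s), length Σ = 11.427099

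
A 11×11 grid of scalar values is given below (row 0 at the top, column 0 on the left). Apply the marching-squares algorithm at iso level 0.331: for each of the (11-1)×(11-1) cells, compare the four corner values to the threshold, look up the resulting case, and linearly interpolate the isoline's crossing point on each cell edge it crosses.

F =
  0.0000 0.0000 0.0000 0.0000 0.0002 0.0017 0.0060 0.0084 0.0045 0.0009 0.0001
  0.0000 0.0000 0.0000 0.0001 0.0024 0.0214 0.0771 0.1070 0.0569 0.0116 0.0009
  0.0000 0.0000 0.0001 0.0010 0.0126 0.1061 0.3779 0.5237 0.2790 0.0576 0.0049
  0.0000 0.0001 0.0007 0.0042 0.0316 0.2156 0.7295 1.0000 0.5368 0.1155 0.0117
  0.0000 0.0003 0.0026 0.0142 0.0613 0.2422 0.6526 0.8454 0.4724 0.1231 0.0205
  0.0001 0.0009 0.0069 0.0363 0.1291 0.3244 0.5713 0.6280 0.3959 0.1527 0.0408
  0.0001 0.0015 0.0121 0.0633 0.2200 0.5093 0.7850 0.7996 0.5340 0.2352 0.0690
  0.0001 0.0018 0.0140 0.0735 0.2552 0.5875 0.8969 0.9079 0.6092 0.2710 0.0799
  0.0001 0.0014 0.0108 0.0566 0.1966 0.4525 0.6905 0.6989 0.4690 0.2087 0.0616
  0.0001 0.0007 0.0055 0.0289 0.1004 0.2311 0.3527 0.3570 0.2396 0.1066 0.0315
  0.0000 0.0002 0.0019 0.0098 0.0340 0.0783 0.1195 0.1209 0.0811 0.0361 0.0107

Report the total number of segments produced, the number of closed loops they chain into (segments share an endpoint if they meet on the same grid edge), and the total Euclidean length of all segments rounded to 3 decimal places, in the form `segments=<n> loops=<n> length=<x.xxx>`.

segments=24 loops=1 length=19.785

cell (1,5): code 0100 → (1.844,6.000)–(2.000,5.827)
cell (1,6): code 1100 → (1.538,7.000)–(1.844,6.000)
cell (1,7): code 1000 → (2.000,7.787)–(1.538,7.000)
cell (2,5): code 0110 → (2.000,5.827)–(3.000,5.225)
cell (2,7): code 1101 → (2.202,8.000)–(2.000,7.787)
cell (2,8): code 1000 → (3.000,8.488)–(2.202,8.000)
cell (3,5): code 0110 → (3.000,5.225)–(4.000,5.216)
cell (3,8): code 1001 → (4.000,8.405)–(3.000,8.488)
cell (4,5): code 0110 → (4.000,5.216)–(5.000,5.027)
cell (4,8): code 1001 → (5.000,8.267)–(4.000,8.405)
cell (5,4): code 0100 → (5.036,5.000)–(6.000,4.384)
cell (5,5): code 1110 → (5.000,5.027)–(5.036,5.000)
cell (5,8): code 1001 → (6.000,8.679)–(5.000,8.267)
cell (6,4): code 0110 → (6.000,4.384)–(7.000,4.228)
cell (6,8): code 1001 → (7.000,8.823)–(6.000,8.679)
cell (7,4): code 0110 → (7.000,4.228)–(8.000,4.525)
cell (7,8): code 1001 → (8.000,8.530)–(7.000,8.823)
cell (8,4): code 0010 → (8.000,4.525)–(8.549,5.000)
cell (8,5): code 0111 → (8.549,5.000)–(9.000,5.822)
cell (8,7): code 1011 → (9.000,7.221)–(8.602,8.000)
cell (8,8): code 0001 → (8.602,8.000)–(8.000,8.530)
cell (9,5): code 0010 → (9.000,5.822)–(9.093,6.000)
cell (9,6): code 0011 → (9.093,6.000)–(9.110,7.000)
cell (9,7): code 0001 → (9.110,7.000)–(9.000,7.221)
total: 24 segments, chained into 1 closed loop(s), length Σ = 19.785311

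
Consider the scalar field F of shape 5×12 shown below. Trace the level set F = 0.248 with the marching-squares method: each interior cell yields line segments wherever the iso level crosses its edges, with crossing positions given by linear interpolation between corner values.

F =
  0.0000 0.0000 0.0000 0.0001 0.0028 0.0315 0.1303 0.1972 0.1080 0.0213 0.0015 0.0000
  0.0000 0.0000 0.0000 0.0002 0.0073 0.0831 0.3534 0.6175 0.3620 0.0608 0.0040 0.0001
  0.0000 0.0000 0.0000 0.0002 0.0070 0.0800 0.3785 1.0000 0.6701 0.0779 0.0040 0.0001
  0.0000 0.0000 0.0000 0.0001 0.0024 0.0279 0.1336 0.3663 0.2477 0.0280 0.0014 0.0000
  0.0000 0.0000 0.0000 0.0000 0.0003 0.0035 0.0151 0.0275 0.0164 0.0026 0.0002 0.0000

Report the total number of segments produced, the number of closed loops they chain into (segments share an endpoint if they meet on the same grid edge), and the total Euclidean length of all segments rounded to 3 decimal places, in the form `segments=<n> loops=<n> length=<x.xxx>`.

cell (0,5): code 0100 → (0.528,6.000)–(1.000,5.610)
cell (0,6): code 1100 → (0.121,7.000)–(0.528,6.000)
cell (0,7): code 1100 → (0.551,8.000)–(0.121,7.000)
cell (0,8): code 1000 → (1.000,8.378)–(0.551,8.000)
cell (1,5): code 0110 → (1.000,5.610)–(2.000,5.563)
cell (1,8): code 1001 → (2.000,8.713)–(1.000,8.378)
cell (2,5): code 0010 → (2.000,5.563)–(2.533,6.000)
cell (2,6): code 0111 → (2.533,6.000)–(3.000,6.492)
cell (2,7): code 1011 → (3.000,7.997)–(2.999,8.000)
cell (2,8): code 0001 → (2.999,8.000)–(2.000,8.713)
cell (3,6): code 0010 → (3.000,6.492)–(3.349,7.000)
cell (3,7): code 0001 → (3.349,7.000)–(3.000,7.997)
total: 12 segments, chained into 1 closed loop(s), length Σ = 9.694434

segments=12 loops=1 length=9.694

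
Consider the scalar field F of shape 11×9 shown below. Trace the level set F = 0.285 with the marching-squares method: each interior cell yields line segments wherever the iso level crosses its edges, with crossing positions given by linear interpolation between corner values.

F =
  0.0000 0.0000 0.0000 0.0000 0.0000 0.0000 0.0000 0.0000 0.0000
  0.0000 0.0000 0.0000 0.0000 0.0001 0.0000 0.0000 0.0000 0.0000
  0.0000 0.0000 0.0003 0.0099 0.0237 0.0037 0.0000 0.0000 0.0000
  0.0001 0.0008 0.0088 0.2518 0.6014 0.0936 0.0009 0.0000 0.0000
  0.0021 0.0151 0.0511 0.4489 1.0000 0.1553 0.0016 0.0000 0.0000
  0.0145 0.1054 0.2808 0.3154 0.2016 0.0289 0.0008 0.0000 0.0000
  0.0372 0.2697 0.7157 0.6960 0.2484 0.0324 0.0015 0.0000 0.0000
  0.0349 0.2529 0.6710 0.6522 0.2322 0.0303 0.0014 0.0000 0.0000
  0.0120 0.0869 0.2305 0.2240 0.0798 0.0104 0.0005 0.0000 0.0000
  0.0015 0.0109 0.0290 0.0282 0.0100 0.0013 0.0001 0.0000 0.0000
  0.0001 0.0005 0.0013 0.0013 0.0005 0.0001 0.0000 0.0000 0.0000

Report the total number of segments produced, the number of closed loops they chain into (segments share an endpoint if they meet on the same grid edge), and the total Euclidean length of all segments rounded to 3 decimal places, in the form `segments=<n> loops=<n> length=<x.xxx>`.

cell (2,3): code 0100 → (2.452,4.000)–(3.000,3.095)
cell (2,4): code 1000 → (3.000,4.623)–(2.452,4.000)
cell (3,2): code 0100 → (3.168,3.000)–(4.000,2.588)
cell (3,3): code 1110 → (3.000,3.095)–(3.168,3.000)
cell (3,4): code 1001 → (4.000,4.846)–(3.000,4.623)
cell (4,2): code 0110 → (4.000,2.588)–(5.000,2.121)
cell (4,3): code 1011 → (5.000,3.267)–(4.896,4.000)
cell (4,4): code 0001 → (4.896,4.000)–(4.000,4.846)
cell (5,1): code 0100 → (5.010,2.000)–(6.000,1.034)
cell (5,2): code 1110 → (5.000,2.121)–(5.010,2.000)
cell (5,3): code 1001 → (6.000,3.918)–(5.000,3.267)
cell (6,1): code 0110 → (6.000,1.034)–(7.000,1.077)
cell (6,3): code 1001 → (7.000,3.874)–(6.000,3.918)
cell (7,1): code 0010 → (7.000,1.077)–(7.876,2.000)
cell (7,2): code 0011 → (7.876,2.000)–(7.858,3.000)
cell (7,3): code 0001 → (7.858,3.000)–(7.000,3.874)
total: 16 segments, chained into 1 closed loop(s), length Σ = 15.307360

segments=16 loops=1 length=15.307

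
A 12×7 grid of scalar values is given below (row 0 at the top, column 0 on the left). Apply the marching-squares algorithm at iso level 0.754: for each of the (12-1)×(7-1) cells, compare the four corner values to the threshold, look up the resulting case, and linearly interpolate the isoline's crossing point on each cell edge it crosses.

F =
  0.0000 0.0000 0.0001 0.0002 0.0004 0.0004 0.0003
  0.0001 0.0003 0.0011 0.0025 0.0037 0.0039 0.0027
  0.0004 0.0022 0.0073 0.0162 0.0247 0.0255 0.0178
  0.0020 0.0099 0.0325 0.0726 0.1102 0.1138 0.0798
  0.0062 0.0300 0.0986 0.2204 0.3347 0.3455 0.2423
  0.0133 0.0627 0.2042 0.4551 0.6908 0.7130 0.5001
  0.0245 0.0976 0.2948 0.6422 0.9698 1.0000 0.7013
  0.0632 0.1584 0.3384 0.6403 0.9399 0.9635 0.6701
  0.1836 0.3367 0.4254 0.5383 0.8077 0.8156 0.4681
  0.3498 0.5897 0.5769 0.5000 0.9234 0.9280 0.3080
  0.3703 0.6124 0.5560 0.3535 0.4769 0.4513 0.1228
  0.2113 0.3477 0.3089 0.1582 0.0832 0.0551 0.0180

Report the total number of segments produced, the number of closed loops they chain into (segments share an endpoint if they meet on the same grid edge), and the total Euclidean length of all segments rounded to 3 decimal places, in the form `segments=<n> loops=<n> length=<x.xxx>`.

segments=12 loops=1 length=11.472

cell (5,3): code 0100 → (5.227,4.000)–(6.000,3.341)
cell (5,4): code 1100 → (5.143,5.000)–(5.227,4.000)
cell (5,5): code 1000 → (6.000,5.824)–(5.143,5.000)
cell (6,3): code 0110 → (6.000,3.341)–(7.000,3.380)
cell (6,5): code 1001 → (7.000,5.714)–(6.000,5.824)
cell (7,3): code 0110 → (7.000,3.380)–(8.000,3.801)
cell (7,5): code 1001 → (8.000,5.177)–(7.000,5.714)
cell (8,3): code 0110 → (8.000,3.801)–(9.000,3.600)
cell (8,5): code 1001 → (9.000,5.281)–(8.000,5.177)
cell (9,3): code 0010 → (9.000,3.600)–(9.379,4.000)
cell (9,4): code 0011 → (9.379,4.000)–(9.365,5.000)
cell (9,5): code 0001 → (9.365,5.000)–(9.000,5.281)
total: 12 segments, chained into 1 closed loop(s), length Σ = 11.472072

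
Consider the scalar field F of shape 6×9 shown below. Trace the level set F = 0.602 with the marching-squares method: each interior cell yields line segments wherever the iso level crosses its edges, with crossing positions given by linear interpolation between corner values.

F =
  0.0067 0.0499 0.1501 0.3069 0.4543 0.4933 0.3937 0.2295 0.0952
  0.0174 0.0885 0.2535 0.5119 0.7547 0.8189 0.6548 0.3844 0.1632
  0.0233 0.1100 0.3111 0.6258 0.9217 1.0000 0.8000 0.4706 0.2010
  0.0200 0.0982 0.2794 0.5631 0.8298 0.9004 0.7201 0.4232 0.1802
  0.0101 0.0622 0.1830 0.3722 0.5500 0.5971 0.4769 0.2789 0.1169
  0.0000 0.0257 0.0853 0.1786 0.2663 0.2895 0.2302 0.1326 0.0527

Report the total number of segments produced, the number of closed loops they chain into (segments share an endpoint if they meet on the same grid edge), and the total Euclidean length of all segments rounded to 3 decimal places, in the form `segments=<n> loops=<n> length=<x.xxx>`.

segments=14 loops=1 length=11.364

cell (0,3): code 0100 → (0.492,4.000)–(1.000,3.371)
cell (0,4): code 1100 → (0.334,5.000)–(0.492,4.000)
cell (0,5): code 1100 → (0.798,6.000)–(0.334,5.000)
cell (0,6): code 1000 → (1.000,6.195)–(0.798,6.000)
cell (1,2): code 0100 → (1.791,3.000)–(2.000,2.924)
cell (1,3): code 1110 → (1.000,3.371)–(1.791,3.000)
cell (1,6): code 1001 → (2.000,6.601)–(1.000,6.195)
cell (2,2): code 0010 → (2.000,2.924)–(2.380,3.000)
cell (2,3): code 0111 → (2.380,3.000)–(3.000,3.146)
cell (2,6): code 1001 → (3.000,6.398)–(2.000,6.601)
cell (3,3): code 0010 → (3.000,3.146)–(3.814,4.000)
cell (3,4): code 0011 → (3.814,4.000)–(3.984,5.000)
cell (3,5): code 0011 → (3.984,5.000)–(3.486,6.000)
cell (3,6): code 0001 → (3.486,6.000)–(3.000,6.398)
total: 14 segments, chained into 1 closed loop(s), length Σ = 11.363817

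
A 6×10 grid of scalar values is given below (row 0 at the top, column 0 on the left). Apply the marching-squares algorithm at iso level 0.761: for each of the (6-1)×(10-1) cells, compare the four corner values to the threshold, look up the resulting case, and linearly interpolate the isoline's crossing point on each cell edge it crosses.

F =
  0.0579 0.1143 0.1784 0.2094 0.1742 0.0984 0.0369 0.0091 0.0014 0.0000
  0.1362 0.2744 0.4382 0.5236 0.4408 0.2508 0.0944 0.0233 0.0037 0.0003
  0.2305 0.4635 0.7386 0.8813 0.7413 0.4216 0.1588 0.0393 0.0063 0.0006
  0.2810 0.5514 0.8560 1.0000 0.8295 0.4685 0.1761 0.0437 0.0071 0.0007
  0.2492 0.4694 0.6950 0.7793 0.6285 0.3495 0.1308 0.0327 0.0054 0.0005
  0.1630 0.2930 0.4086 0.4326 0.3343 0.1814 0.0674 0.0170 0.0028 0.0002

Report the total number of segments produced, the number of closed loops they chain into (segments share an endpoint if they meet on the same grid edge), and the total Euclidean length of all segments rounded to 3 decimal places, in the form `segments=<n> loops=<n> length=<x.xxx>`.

cell (1,2): code 0100 → (1.664,3.000)–(2.000,2.157)
cell (1,3): code 1000 → (2.000,3.859)–(1.664,3.000)
cell (2,1): code 0100 → (2.191,2.000)–(3.000,1.688)
cell (2,2): code 1110 → (2.000,2.157)–(2.191,2.000)
cell (2,3): code 1101 → (2.223,4.000)–(2.000,3.859)
cell (2,4): code 1000 → (3.000,4.190)–(2.223,4.000)
cell (3,1): code 0010 → (3.000,1.688)–(3.590,2.000)
cell (3,2): code 0111 → (3.590,2.000)–(4.000,2.783)
cell (3,3): code 1011 → (4.000,3.121)–(3.341,4.000)
cell (3,4): code 0001 → (3.341,4.000)–(3.000,4.190)
cell (4,2): code 0010 → (4.000,2.783)–(4.053,3.000)
cell (4,3): code 0001 → (4.053,3.000)–(4.000,3.121)
total: 12 segments, chained into 1 closed loop(s), length Σ = 7.403570

segments=12 loops=1 length=7.404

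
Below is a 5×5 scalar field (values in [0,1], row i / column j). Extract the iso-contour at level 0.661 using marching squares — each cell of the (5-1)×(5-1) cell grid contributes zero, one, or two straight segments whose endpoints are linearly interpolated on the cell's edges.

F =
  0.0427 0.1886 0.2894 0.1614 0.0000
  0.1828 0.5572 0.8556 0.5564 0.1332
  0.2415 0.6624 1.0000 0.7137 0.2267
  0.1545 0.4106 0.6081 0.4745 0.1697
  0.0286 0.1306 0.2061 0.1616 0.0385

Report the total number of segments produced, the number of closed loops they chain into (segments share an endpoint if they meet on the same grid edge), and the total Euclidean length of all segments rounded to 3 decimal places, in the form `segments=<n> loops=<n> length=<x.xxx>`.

cell (0,1): code 0100 → (0.656,2.000)–(1.000,1.348)
cell (0,2): code 1000 → (1.000,2.650)–(0.656,2.000)
cell (1,0): code 0100 → (1.987,1.000)–(2.000,0.997)
cell (1,1): code 1110 → (1.000,1.348)–(1.987,1.000)
cell (1,2): code 1101 → (1.665,3.000)–(1.000,2.650)
cell (1,3): code 1000 → (2.000,3.108)–(1.665,3.000)
cell (2,0): code 0010 → (2.000,0.997)–(2.006,1.000)
cell (2,1): code 0011 → (2.006,1.000)–(2.865,2.000)
cell (2,2): code 0011 → (2.865,2.000)–(2.220,3.000)
cell (2,3): code 0001 → (2.220,3.000)–(2.000,3.108)
total: 10 segments, chained into 1 closed loop(s), length Σ = 6.396398

segments=10 loops=1 length=6.396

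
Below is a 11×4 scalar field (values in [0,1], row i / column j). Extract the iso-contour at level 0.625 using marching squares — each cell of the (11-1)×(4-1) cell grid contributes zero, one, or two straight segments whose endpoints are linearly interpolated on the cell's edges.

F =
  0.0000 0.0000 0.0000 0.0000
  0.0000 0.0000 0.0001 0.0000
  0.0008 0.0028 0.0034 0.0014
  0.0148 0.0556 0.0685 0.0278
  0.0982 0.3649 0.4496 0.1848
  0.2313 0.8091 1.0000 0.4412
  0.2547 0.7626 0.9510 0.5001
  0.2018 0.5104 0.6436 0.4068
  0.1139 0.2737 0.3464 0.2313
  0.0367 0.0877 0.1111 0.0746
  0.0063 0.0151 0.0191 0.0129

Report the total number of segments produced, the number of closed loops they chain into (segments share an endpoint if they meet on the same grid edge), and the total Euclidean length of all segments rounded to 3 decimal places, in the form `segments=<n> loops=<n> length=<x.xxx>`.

segments=10 loops=1 length=7.542

cell (4,0): code 0100 → (4.586,1.000)–(5.000,0.681)
cell (4,1): code 1100 → (4.319,2.000)–(4.586,1.000)
cell (4,2): code 1000 → (5.000,2.671)–(4.319,2.000)
cell (5,0): code 0110 → (5.000,0.681)–(6.000,0.729)
cell (5,2): code 1001 → (6.000,2.723)–(5.000,2.671)
cell (6,0): code 0010 → (6.000,0.729)–(6.546,1.000)
cell (6,1): code 0111 → (6.546,1.000)–(7.000,1.860)
cell (6,2): code 1001 → (7.000,2.079)–(6.000,2.723)
cell (7,1): code 0010 → (7.000,1.860)–(7.063,2.000)
cell (7,2): code 0001 → (7.063,2.000)–(7.000,2.079)
total: 10 segments, chained into 1 closed loop(s), length Σ = 7.541845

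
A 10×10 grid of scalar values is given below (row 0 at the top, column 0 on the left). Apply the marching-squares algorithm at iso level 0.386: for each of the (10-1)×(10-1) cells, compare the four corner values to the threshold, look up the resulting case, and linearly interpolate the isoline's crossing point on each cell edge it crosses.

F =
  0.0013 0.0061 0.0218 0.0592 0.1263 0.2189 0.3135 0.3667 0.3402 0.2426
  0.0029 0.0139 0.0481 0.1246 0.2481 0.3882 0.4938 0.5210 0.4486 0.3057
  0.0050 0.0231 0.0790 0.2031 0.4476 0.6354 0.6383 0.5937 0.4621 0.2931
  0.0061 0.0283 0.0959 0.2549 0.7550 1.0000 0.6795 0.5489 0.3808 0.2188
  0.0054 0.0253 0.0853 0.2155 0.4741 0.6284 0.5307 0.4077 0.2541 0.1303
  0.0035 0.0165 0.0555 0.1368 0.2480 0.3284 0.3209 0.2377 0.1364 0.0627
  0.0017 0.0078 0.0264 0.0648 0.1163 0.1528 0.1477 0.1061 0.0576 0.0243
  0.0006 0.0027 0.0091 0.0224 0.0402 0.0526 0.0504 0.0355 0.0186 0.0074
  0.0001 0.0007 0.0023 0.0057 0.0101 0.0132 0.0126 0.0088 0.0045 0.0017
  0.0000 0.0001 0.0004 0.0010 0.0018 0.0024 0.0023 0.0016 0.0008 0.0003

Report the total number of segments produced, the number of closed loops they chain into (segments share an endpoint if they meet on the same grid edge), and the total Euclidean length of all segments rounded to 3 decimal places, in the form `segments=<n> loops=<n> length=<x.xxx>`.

cell (0,4): code 0100 → (0.987,5.000)–(1.000,4.984)
cell (0,5): code 1100 → (0.402,6.000)–(0.987,5.000)
cell (0,6): code 1100 → (0.125,7.000)–(0.402,6.000)
cell (0,7): code 1100 → (0.423,8.000)–(0.125,7.000)
cell (0,8): code 1000 → (1.000,8.438)–(0.423,8.000)
cell (1,3): code 0100 → (1.691,4.000)–(2.000,3.748)
cell (1,4): code 1110 → (1.000,4.984)–(1.691,4.000)
cell (1,8): code 1001 → (2.000,8.450)–(1.000,8.438)
cell (2,3): code 0110 → (2.000,3.748)–(3.000,3.262)
cell (2,7): code 1011 → (3.000,7.969)–(2.936,8.000)
cell (2,8): code 0001 → (2.936,8.000)–(2.000,8.450)
cell (3,3): code 0110 → (3.000,3.262)–(4.000,3.659)
cell (3,7): code 1001 → (4.000,7.141)–(3.000,7.969)
cell (4,3): code 0010 → (4.000,3.659)–(4.390,4.000)
cell (4,4): code 0011 → (4.390,4.000)–(4.808,5.000)
cell (4,5): code 0011 → (4.808,5.000)–(4.690,6.000)
cell (4,6): code 0011 → (4.690,6.000)–(4.128,7.000)
cell (4,7): code 0001 → (4.128,7.000)–(4.000,7.141)
total: 18 segments, chained into 1 closed loop(s), length Σ = 15.127821

segments=18 loops=1 length=15.128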